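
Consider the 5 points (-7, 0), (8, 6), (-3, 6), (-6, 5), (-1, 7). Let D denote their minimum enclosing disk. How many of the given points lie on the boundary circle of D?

By Welzl's lemma the MEC is supported by two points (diametrically opposite) or three points (on a circumcircle).
The farthest pair is (-7, 0)–(8, 6) with squared distance 261. The circle on this segment as diameter has centre (0.5, 3) and r² = 261/4 = 65.25.
Check (-3, 6): distance² to centre = 21.25 ≤ 65.25, so it lies inside.
All remaining points lie in this disk, and no smaller disk contains both endpoints, so this is the minimum enclosing circle.
The points at distance exactly r from the centre are (-7, 0), (8, 6) — 2 points.

2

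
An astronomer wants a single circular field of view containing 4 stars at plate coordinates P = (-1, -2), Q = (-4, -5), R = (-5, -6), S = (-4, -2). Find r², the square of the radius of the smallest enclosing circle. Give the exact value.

8

By Welzl's lemma the MEC is supported by two points (diametrically opposite) or three points (on a circumcircle).
The farthest pair is P–R with squared distance 32. The circle on this segment as diameter has centre (-3, -4) and r² = 32/4 = 8.
Check Q: distance² to centre = 2 ≤ 8, so it lies inside.
All remaining points lie in this disk, and no smaller disk contains both endpoints, so this is the minimum enclosing circle.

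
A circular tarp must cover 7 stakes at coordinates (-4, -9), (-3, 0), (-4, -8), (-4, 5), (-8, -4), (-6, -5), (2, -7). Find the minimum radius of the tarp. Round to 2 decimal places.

A smallest enclosing disk is always determined by at most three of the input points on its boundary.
The minimum enclosing circle is determined by three boundary points: (-4, -9), (-4, 5), (2, -7).
Their circumcentre is (-3, -2) with r² = 50.
The farthest remaining point (-4, -8) is at distance² 37 ≤ 50.
r = √50 ≈ 7.07.

7.07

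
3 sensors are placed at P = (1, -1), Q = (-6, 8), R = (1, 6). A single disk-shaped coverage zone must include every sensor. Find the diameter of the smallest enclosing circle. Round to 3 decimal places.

Side lengths²: PQ² = 130, PR² = 49, QR² = 53.
Since PQ² = 130 ≥ 53 + 49 = 102, the angle opposite PQ is not acute, so the smallest enclosing circle has PQ as diameter.
Centre = midpoint of PQ = (-2.5, 3.5), r² = 130/4 = 32.5.
Diameter = 2r = 2√(32.5) ≈ 11.402.

11.402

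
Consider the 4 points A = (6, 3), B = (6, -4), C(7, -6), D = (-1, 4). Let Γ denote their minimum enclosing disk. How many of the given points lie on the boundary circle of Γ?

2

The minimum enclosing circle of a finite set is fixed by two of the points (as a diameter) or three (as a circumcircle).
The farthest pair is C–D with squared distance 164. The circle on this segment as diameter has centre (3, -1) and r² = 164/4 = 41.
Check A: distance² to centre = 25 ≤ 41, so it lies inside.
All remaining points lie in this disk, and no smaller disk contains both endpoints, so this is the minimum enclosing circle.
The points at distance exactly r from the centre are C, D — 2 points.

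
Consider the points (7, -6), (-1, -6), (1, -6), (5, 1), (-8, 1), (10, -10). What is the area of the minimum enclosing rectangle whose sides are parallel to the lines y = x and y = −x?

188.5

In coordinates u = x + y, v = x − y the rectangle is axis-aligned; the map (x,y)→(u,v) scales areas by 2.
u-values: 1, -7, -5, 6, -7, 0; range = 6 − (-7) = 13.
v-values: 13, 5, 7, 4, -9, 20; range = 20 − (-9) = 29.
Area = (13 × 29) / 2 = 188.5.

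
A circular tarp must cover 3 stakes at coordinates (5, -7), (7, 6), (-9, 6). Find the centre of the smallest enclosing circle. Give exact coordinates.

Call the three points A, B, C in the order given.
Side lengths²: AB² = 173, AC² = 365, BC² = 256.
Since AC² = 365 < 256 + 173 = 429, the triangle is acute, so the smallest enclosing circle is the circumcircle.
Circumcentre = (-1, 15/26), r² = 63145/676.
Centre = (-1, 15/26).

(-1, 15/26)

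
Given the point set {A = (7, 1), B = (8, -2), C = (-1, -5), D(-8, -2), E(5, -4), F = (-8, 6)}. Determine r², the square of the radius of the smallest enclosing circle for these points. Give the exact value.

80

A smallest enclosing disk is always determined by at most three of the input points on its boundary.
The farthest pair is B–F with squared distance 320. The circle on this segment as diameter has centre (0, 2) and r² = 320/4 = 80.
Check A: distance² to centre = 50 ≤ 80, so it lies inside.
All remaining points lie in this disk, and no smaller disk contains both endpoints, so this is the minimum enclosing circle.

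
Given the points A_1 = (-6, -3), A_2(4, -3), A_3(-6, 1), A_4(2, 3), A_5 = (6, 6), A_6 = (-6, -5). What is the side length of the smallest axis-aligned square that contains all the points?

The bounding box has width 12 and height 11.
An axis-aligned square enclosing the set must have side ≥ max(width, height).
So the minimum side is max(12, 11) = 12.

12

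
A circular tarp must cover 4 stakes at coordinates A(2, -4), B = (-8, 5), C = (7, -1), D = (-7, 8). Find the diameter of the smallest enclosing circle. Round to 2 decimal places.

16.64

The farthest pair is C–D with squared distance 277. The circle on this segment as diameter has centre (0, 3.5) and r² = 277/4 = 69.25.
Check A: distance² to centre = 60.25 ≤ 69.25, so it lies inside.
All remaining points lie in this disk, and no smaller disk contains both endpoints, so this is the minimum enclosing circle.
Diameter = 2r = 2√(69.25) ≈ 16.64.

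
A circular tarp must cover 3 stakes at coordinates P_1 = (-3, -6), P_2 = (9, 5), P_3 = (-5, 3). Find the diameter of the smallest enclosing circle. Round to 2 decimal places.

Side lengths²: P_1P_2² = 265, P_1P_3² = 85, P_2P_3² = 200.
Since P_1P_2² = 265 < 200 + 85 = 285, the triangle is acute, so the smallest enclosing circle is the circumcircle.
Circumcentre = (67/26, -1/26), r² = 22525/338.
Diameter = 2r = 2√(22525/338) ≈ 16.33.

16.33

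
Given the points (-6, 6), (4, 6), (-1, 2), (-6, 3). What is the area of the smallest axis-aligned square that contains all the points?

The bounding box has width 10 and height 4.
An axis-aligned square enclosing the set must have side ≥ max(width, height).
So the minimum side is max(10, 4) = 10.
Area = 10² = 100.

100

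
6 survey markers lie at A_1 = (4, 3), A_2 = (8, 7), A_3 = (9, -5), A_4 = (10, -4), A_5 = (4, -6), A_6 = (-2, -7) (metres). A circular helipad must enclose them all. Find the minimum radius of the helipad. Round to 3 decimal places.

8.602

The minimum enclosing circle of a finite set is fixed by two of the points (as a diameter) or three (as a circumcircle).
The farthest pair is A_2–A_6 with squared distance 296. The circle on this segment as diameter has centre (3, 0) and r² = 296/4 = 74.
Check A_1: distance² to centre = 10 ≤ 74, so it lies inside.
All remaining points lie in this disk, and no smaller disk contains both endpoints, so this is the minimum enclosing circle.
r = √74 ≈ 8.602.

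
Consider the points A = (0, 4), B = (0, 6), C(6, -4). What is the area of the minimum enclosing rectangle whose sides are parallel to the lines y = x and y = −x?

32

In coordinates u = x + y, v = x − y the rectangle is axis-aligned; the map (x,y)→(u,v) scales areas by 2.
u-values: 4, 6, 2; range = 6 − 2 = 4.
v-values: -4, -6, 10; range = 10 − (-6) = 16.
Area = (4 × 16) / 2 = 32.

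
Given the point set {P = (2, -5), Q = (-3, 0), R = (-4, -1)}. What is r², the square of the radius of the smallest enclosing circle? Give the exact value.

13

Side lengths²: PQ² = 50, PR² = 52, QR² = 2.
Since PR² = 52 ≥ 50 + 2 = 52, the angle opposite PR is not acute, so the smallest enclosing circle has PR as diameter.
Centre = midpoint of PR = (-1, -3), r² = 52/4 = 13.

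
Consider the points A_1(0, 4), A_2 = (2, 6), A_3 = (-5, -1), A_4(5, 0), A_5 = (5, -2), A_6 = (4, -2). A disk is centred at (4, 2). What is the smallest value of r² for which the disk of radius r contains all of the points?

The required radius is the distance from (4, 2) to the farthest point.
Squared distances: 20, 20, 90, 5, 17, 16.
Maximum is 90, attained at A_3.

90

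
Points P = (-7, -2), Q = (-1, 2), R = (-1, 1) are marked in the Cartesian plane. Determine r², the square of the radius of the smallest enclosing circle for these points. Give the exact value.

13

Side lengths²: PQ² = 52, PR² = 45, QR² = 1.
Since PQ² = 52 ≥ 45 + 1 = 46, the angle opposite PQ is not acute, so the smallest enclosing circle has PQ as diameter.
Centre = midpoint of PQ = (-4, 0), r² = 52/4 = 13.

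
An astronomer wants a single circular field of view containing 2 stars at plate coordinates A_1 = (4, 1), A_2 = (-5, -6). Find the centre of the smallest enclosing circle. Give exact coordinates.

The smallest circle enclosing two points has them as diameter endpoints.
Centre = midpoint = (-0.5, -2.5); r² = |A_1A_2|²/4 = 130/4 = 32.5.
Centre = (-0.5, -2.5).

(-0.5, -2.5)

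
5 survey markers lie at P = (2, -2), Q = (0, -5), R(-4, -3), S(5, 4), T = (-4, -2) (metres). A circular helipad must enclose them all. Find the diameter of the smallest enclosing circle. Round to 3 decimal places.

The farthest pair is R–S with squared distance 130. The circle on this segment as diameter has centre (0.5, 0.5) and r² = 130/4 = 32.5.
Check P: distance² to centre = 8.5 ≤ 32.5, so it lies inside.
All remaining points lie in this disk, and no smaller disk contains both endpoints, so this is the minimum enclosing circle.
Diameter = 2r = 2√(32.5) ≈ 11.402.

11.402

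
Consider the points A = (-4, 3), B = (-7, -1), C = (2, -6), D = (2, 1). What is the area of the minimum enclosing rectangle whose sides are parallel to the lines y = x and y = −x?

82.5

In coordinates u = x + y, v = x − y the rectangle is axis-aligned; the map (x,y)→(u,v) scales areas by 2.
u-values: -1, -8, -4, 3; range = 3 − (-8) = 11.
v-values: -7, -6, 8, 1; range = 8 − (-7) = 15.
Area = (11 × 15) / 2 = 82.5.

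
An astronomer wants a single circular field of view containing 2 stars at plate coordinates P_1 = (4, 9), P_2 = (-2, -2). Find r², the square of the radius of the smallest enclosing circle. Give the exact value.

The smallest circle enclosing two points has them as diameter endpoints.
Centre = midpoint = (1, 3.5); r² = |P_1P_2|²/4 = 157/4 = 39.25.

39.25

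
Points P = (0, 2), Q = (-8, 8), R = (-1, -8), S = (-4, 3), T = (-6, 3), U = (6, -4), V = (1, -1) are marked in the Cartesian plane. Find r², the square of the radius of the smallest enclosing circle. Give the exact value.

The minimum enclosing circle is determined by three boundary points: Q, R, U.
Their circumcentre is (-23/14, 1.25) with r² = 67405/784.
The farthest remaining point T is at distance² 17285/784 ≤ 67405/784.

67405/784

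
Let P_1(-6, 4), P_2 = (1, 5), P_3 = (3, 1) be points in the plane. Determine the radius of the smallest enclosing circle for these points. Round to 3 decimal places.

Side lengths²: P_1P_2² = 50, P_1P_3² = 90, P_2P_3² = 20.
Since P_1P_3² = 90 ≥ 50 + 20 = 70, the angle opposite P_1P_3 is not acute, so the smallest enclosing circle has P_1P_3 as diameter.
Centre = midpoint of P_1P_3 = (-1.5, 2.5), r² = 90/4 = 22.5.
r = √(22.5) ≈ 4.743.

4.743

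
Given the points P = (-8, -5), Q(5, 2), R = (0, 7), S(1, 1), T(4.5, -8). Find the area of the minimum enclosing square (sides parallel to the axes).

The bounding box has width 13 and height 15.
An axis-aligned square enclosing the set must have side ≥ max(width, height).
So the minimum side is max(13, 15) = 15.
Area = 15² = 225.

225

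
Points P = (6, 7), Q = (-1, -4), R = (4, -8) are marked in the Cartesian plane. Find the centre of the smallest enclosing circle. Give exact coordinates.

(5, -0.5)

Side lengths²: PQ² = 170, PR² = 229, QR² = 41.
Since PR² = 229 ≥ 170 + 41 = 211, the angle opposite PR is not acute, so the smallest enclosing circle has PR as diameter.
Centre = midpoint of PR = (5, -0.5), r² = 229/4 = 57.25.
Centre = (5, -0.5).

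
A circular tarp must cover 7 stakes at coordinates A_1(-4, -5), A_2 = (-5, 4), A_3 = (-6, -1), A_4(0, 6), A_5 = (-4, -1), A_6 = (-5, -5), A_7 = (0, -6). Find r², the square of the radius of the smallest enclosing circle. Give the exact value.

The minimum enclosing circle is determined by three boundary points: A_4, A_6, A_7.
Their circumcentre is (-1.4, 0) with r² = 37.96.
The farthest remaining point A_1 is at distance² 31.76 ≤ 37.96.

37.96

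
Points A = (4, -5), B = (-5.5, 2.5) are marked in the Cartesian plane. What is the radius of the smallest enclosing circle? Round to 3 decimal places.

The smallest circle enclosing two points has them as diameter endpoints.
Centre = midpoint = (-0.75, -1.25); r² = |AB|²/4 = 146.5/4 = 36.625.
r = √(36.625) ≈ 6.052.

6.052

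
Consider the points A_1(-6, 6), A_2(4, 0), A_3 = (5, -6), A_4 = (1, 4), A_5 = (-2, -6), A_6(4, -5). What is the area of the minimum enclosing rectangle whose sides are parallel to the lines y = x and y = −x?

In coordinates u = x + y, v = x − y the rectangle is axis-aligned; the map (x,y)→(u,v) scales areas by 2.
u-values: 0, 4, -1, 5, -8, -1; range = 5 − (-8) = 13.
v-values: -12, 4, 11, -3, 4, 9; range = 11 − (-12) = 23.
Area = (13 × 23) / 2 = 149.5.

149.5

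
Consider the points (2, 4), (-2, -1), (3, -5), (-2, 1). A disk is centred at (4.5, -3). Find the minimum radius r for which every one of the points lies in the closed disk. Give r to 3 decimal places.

The required radius is the distance from (4.5, -3) to the farthest point.
Squared distances: 55.25, 46.25, 6.25, 58.25.
Maximum is 58.25, attained at (-2, 1).
r = √(58.25) ≈ 7.632.

7.632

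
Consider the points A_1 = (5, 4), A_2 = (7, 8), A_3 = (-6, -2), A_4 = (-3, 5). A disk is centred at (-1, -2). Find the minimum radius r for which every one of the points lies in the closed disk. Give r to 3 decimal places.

The required radius is the distance from (-1, -2) to the farthest point.
Squared distances: 72, 164, 25, 53.
Maximum is 164, attained at A_2.
r = √164 ≈ 12.806.

12.806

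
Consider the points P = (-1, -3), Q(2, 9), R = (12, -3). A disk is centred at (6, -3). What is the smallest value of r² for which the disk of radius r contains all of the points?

The required radius is the distance from (6, -3) to the farthest point.
Squared distances: 49, 160, 36.
Maximum is 160, attained at Q.

160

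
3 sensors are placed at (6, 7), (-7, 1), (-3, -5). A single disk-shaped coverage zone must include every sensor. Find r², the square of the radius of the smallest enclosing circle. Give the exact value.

66625/1156

Call the three points A, B, C in the order given.
Side lengths²: AB² = 205, AC² = 225, BC² = 52.
Since AC² = 225 < 205 + 52 = 257, the triangle is acute, so the smallest enclosing circle is the circumcircle.
Circumcentre = (19/34, 29/17), r² = 66625/1156.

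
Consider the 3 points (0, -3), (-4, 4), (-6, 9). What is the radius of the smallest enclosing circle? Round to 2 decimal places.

6.71

Call the three points A, B, C in the order given.
Side lengths²: AB² = 65, AC² = 180, BC² = 29.
Since AC² = 180 ≥ 65 + 29 = 94, the angle opposite AC is not acute, so the smallest enclosing circle has AC as diameter.
Centre = midpoint of AC = (-3, 3), r² = 180/4 = 45.
r = √45 ≈ 6.71.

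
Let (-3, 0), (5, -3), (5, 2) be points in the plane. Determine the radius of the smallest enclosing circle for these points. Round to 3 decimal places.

Call the three points A, B, C in the order given.
Side lengths²: AB² = 73, AC² = 68, BC² = 25.
Since AB² = 73 < 68 + 25 = 93, the triangle is acute, so the smallest enclosing circle is the circumcircle.
Circumcentre = (1.375, -0.5), r² = 19.390625.
r = √(19.390625) ≈ 4.403.

4.403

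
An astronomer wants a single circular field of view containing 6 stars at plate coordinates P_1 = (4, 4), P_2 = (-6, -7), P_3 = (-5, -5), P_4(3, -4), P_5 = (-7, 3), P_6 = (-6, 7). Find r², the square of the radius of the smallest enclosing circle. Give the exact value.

The minimum enclosing circle of a finite set is fixed by two of the points (as a diameter) or three (as a circumcircle).
The minimum enclosing circle is determined by three boundary points: P_1, P_2, P_6.
Their circumcentre is (-2.65, 0) with r² = 60.2225.
The farthest remaining point P_4 is at distance² 47.9225 ≤ 60.2225.

60.2225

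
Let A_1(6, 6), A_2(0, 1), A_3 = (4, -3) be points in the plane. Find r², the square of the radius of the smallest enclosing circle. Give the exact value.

Side lengths²: A_1A_2² = 61, A_1A_3² = 85, A_2A_3² = 32.
Since A_1A_3² = 85 < 61 + 32 = 93, the triangle is acute, so the smallest enclosing circle is the circumcircle.
Circumcentre = (101/22, 35/22), r² = 5185/242.

5185/242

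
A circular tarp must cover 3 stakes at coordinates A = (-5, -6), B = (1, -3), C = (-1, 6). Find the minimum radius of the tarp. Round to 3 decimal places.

6.325

Side lengths²: AB² = 45, AC² = 160, BC² = 85.
Since AC² = 160 ≥ 85 + 45 = 130, the angle opposite AC is not acute, so the smallest enclosing circle has AC as diameter.
Centre = midpoint of AC = (-3, 0), r² = 160/4 = 40.
r = √40 ≈ 6.325.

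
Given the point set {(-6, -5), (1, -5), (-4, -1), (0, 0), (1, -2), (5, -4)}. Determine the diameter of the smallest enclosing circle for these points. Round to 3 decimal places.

The farthest pair is (-6, -5)–(5, -4) with squared distance 122. The circle on this segment as diameter has centre (-0.5, -4.5) and r² = 122/4 = 30.5.
Check (1, -5): distance² to centre = 2.5 ≤ 30.5, so it lies inside.
All remaining points lie in this disk, and no smaller disk contains both endpoints, so this is the minimum enclosing circle.
Diameter = 2r = 2√(30.5) ≈ 11.045.

11.045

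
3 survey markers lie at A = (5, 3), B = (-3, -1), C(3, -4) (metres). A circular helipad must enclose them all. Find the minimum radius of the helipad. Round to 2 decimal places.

Side lengths²: AB² = 80, AC² = 53, BC² = 45.
Since AB² = 80 < 53 + 45 = 98, the triangle is acute, so the smallest enclosing circle is the circumcircle.
Circumcentre = (1.375, 0.25), r² = 20.703125.
r = √(20.703125) ≈ 4.55.

4.55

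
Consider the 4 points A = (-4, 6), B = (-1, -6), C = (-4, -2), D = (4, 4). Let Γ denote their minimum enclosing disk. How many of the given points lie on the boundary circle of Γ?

3

The minimum enclosing circle of a finite set is fixed by two of the points (as a diameter) or three (as a circumcircle).
The minimum enclosing circle is determined by three boundary points: A, B, D.
Their circumcentre is (-7/6, 1/3) with r² = 1445/36.
The farthest remaining point C is at distance² 485/36 ≤ 1445/36.
The points at distance exactly r from the centre are A, B, D — 3 points.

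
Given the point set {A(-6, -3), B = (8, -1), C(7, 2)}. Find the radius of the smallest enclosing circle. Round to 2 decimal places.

7.08

Side lengths²: AB² = 200, AC² = 194, BC² = 10.
Since AB² = 200 < 194 + 10 = 204, the triangle is acute, so the smallest enclosing circle is the circumcircle.
Circumcentre = (21/22, -37/22), r² = 12125/242.
r = √(12125/242) ≈ 7.08.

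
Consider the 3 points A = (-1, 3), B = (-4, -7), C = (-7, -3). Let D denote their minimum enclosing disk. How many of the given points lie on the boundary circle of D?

2

Side lengths²: AB² = 109, AC² = 72, BC² = 25.
Since AB² = 109 ≥ 72 + 25 = 97, the angle opposite AB is not acute, so the smallest enclosing circle has AB as diameter.
Centre = midpoint of AB = (-2.5, -2), r² = 109/4 = 27.25.
The points at distance exactly r from the centre are A, B — 2 points.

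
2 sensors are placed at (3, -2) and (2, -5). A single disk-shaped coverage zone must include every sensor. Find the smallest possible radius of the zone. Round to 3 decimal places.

1.581

The smallest circle enclosing two points has them as diameter endpoints.
Centre = midpoint = (2.5, -3.5); r² = |(3, -2)−(2, -5)|²/4 = 10/4 = 2.5.
r = √(2.5) ≈ 1.581.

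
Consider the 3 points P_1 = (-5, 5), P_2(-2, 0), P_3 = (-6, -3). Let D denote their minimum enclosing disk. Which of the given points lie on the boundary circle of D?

P_1, P_3

Side lengths²: P_1P_2² = 34, P_1P_3² = 65, P_2P_3² = 25.
Since P_1P_3² = 65 ≥ 34 + 25 = 59, the angle opposite P_1P_3 is not acute, so the smallest enclosing circle has P_1P_3 as diameter.
Centre = midpoint of P_1P_3 = (-5.5, 1), r² = 65/4 = 16.25.
The points at distance exactly r from the centre are P_1, P_3 — 2 points.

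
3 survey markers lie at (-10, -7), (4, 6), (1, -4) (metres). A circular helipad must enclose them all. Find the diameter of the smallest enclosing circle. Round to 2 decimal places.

19.10

Call the three points A, B, C in the order given.
Side lengths²: AB² = 365, AC² = 130, BC² = 109.
Since AB² = 365 ≥ 130 + 109 = 239, the angle opposite AB is not acute, so the smallest enclosing circle has AB as diameter.
Centre = midpoint of AB = (-3, -0.5), r² = 365/4 = 91.25.
Diameter = 2r = 2√(91.25) ≈ 19.10.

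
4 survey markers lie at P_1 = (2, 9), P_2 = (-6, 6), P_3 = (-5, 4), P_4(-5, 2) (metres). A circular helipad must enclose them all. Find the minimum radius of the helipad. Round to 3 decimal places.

4.950

The farthest pair is P_1–P_4 with squared distance 98. The circle on this segment as diameter has centre (-1.5, 5.5) and r² = 98/4 = 24.5.
Check P_2: distance² to centre = 20.5 ≤ 24.5, so it lies inside.
All remaining points lie in this disk, and no smaller disk contains both endpoints, so this is the minimum enclosing circle.
r = √(24.5) ≈ 4.950.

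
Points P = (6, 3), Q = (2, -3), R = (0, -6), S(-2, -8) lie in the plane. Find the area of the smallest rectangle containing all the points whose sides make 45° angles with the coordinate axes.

28.5

In coordinates u = x + y, v = x − y the rectangle is axis-aligned; the map (x,y)→(u,v) scales areas by 2.
u-values: 9, -1, -6, -10; range = 9 − (-10) = 19.
v-values: 3, 5, 6, 6; range = 6 − 3 = 3.
Area = (19 × 3) / 2 = 28.5.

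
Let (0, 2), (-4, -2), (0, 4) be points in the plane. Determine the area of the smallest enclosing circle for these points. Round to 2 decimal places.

Call the three points A, B, C in the order given.
Side lengths²: AB² = 32, AC² = 4, BC² = 52.
Since BC² = 52 ≥ 32 + 4 = 36, the angle opposite BC is not acute, so the smallest enclosing circle has BC as diameter.
Centre = midpoint of BC = (-2, 1), r² = 52/4 = 13.
Area = π·r² = π·13 ≈ 40.84.

40.84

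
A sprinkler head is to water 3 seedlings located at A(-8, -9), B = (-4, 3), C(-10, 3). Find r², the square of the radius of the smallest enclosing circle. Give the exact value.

Side lengths²: AB² = 160, AC² = 148, BC² = 36.
Since AB² = 160 < 148 + 36 = 184, the triangle is acute, so the smallest enclosing circle is the circumcircle.
Circumcentre = (-7, -8/3), r² = 370/9.

370/9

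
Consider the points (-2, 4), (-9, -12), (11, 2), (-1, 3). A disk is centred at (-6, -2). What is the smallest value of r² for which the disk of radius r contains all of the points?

305

The required radius is the distance from (-6, -2) to the farthest point.
Squared distances: 52, 109, 305, 50.
Maximum is 305, attained at (11, 2).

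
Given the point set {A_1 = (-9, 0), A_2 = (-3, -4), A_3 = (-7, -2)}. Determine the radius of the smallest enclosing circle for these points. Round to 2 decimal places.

3.61

Side lengths²: A_1A_2² = 52, A_1A_3² = 8, A_2A_3² = 20.
Since A_1A_2² = 52 ≥ 20 + 8 = 28, the angle opposite A_1A_2 is not acute, so the smallest enclosing circle has A_1A_2 as diameter.
Centre = midpoint of A_1A_2 = (-6, -2), r² = 52/4 = 13.
r = √13 ≈ 3.61.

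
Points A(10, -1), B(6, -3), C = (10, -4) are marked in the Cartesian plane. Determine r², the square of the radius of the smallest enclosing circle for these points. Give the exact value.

Side lengths²: AB² = 20, AC² = 9, BC² = 17.
Since AB² = 20 < 17 + 9 = 26, the triangle is acute, so the smallest enclosing circle is the circumcircle.
Circumcentre = (8.25, -2.5), r² = 5.3125.

5.3125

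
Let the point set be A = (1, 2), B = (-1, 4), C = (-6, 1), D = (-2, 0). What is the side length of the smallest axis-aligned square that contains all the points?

The bounding box has width 7 and height 4.
An axis-aligned square enclosing the set must have side ≥ max(width, height).
So the minimum side is max(7, 4) = 7.

7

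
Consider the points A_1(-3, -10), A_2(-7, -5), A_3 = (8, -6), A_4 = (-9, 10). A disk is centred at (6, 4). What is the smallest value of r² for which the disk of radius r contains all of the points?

The required radius is the distance from (6, 4) to the farthest point.
Squared distances: 277, 250, 104, 261.
Maximum is 277, attained at A_1.

277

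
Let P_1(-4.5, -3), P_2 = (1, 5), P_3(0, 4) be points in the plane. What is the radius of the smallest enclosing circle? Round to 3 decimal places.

Side lengths²: P_1P_2² = 94.25, P_1P_3² = 69.25, P_2P_3² = 2.
Since P_1P_2² = 94.25 ≥ 69.25 + 2 = 71.25, the angle opposite P_1P_2 is not acute, so the smallest enclosing circle has P_1P_2 as diameter.
Centre = midpoint of P_1P_2 = (-1.75, 1), r² = 94.25/4 = 23.5625.
r = √(23.5625) ≈ 4.854.

4.854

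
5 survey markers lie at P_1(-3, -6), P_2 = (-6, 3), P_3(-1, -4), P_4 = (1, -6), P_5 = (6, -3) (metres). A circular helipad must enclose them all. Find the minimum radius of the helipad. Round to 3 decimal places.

The minimum enclosing circle of a finite set is fixed by two of the points (as a diameter) or three (as a circumcircle).
The farthest pair is P_2–P_5 with squared distance 180. The circle on this segment as diameter has centre (0, 0) and r² = 180/4 = 45.
Check P_1: distance² to centre = 45 ≤ 45, so it lies inside.
All remaining points lie in this disk, and no smaller disk contains both endpoints, so this is the minimum enclosing circle.
r = √45 ≈ 6.708.

6.708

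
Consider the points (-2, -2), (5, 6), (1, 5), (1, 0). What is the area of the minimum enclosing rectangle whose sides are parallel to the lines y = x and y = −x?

37.5

In coordinates u = x + y, v = x − y the rectangle is axis-aligned; the map (x,y)→(u,v) scales areas by 2.
u-values: -4, 11, 6, 1; range = 11 − (-4) = 15.
v-values: 0, -1, -4, 1; range = 1 − (-4) = 5.
Area = (15 × 5) / 2 = 37.5.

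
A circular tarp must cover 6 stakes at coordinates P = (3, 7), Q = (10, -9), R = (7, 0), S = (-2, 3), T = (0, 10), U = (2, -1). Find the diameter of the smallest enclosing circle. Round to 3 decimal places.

The minimum enclosing circle of a finite set is fixed by two of the points (as a diameter) or three (as a circumcircle).
The farthest pair is Q–T with squared distance 461. The circle on this segment as diameter has centre (5, 0.5) and r² = 461/4 = 115.25.
Check P: distance² to centre = 46.25 ≤ 115.25, so it lies inside.
All remaining points lie in this disk, and no smaller disk contains both endpoints, so this is the minimum enclosing circle.
Diameter = 2r = 2√(115.25) ≈ 21.471.

21.471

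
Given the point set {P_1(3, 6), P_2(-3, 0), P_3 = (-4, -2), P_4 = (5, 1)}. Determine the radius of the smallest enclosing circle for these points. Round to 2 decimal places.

A smallest enclosing disk is always determined by at most three of the input points on its boundary.
The minimum enclosing circle is determined by three boundary points: P_1, P_3, P_4.
Their circumcentre is (-9/34, 61/34) with r² = 16385/578.
The farthest remaining point P_2 is at distance² 6185/578 ≤ 16385/578.
r = √(16385/578) ≈ 5.32.

5.32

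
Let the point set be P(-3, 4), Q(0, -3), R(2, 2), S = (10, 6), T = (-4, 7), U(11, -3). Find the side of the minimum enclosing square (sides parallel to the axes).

15

The bounding box has width 15 and height 10.
An axis-aligned square enclosing the set must have side ≥ max(width, height).
So the minimum side is max(15, 10) = 15.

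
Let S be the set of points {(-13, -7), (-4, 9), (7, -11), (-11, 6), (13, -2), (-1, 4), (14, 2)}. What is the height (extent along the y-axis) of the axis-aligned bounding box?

20

max y = 9, min y = -11, so height = 20.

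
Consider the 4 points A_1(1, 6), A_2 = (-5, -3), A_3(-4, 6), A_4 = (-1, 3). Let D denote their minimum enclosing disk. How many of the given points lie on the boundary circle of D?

2

The farthest pair is A_1–A_2 with squared distance 117. The circle on this segment as diameter has centre (-2, 1.5) and r² = 117/4 = 29.25.
Check A_3: distance² to centre = 24.25 ≤ 29.25, so it lies inside.
All remaining points lie in this disk, and no smaller disk contains both endpoints, so this is the minimum enclosing circle.
The points at distance exactly r from the centre are A_1, A_2 — 2 points.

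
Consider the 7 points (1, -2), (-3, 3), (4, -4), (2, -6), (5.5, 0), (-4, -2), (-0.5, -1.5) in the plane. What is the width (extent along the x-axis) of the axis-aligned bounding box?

max x = 5.5, min x = -4, so width = 9.5.

9.5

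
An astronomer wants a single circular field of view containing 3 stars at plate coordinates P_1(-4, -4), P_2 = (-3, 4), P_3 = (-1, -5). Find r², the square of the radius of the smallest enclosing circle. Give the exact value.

21.25

Side lengths²: P_1P_2² = 65, P_1P_3² = 10, P_2P_3² = 85.
Since P_2P_3² = 85 ≥ 65 + 10 = 75, the angle opposite P_2P_3 is not acute, so the smallest enclosing circle has P_2P_3 as diameter.
Centre = midpoint of P_2P_3 = (-2, -0.5), r² = 85/4 = 21.25.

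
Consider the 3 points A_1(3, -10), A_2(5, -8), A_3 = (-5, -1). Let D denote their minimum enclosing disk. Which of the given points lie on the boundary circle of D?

Side lengths²: A_1A_2² = 8, A_1A_3² = 145, A_2A_3² = 149.
Since A_2A_3² = 149 < 145 + 8 = 153, the triangle is acute, so the smallest enclosing circle is the circumcircle.
Circumcentre = (-7/34, -163/34), r² = 21605/578.
The points at distance exactly r from the centre are A_1, A_2, A_3 — 3 points.

A_1, A_2, A_3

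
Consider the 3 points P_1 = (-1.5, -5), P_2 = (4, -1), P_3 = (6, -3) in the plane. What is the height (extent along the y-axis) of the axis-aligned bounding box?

max y = -1, min y = -5, so height = 4.

4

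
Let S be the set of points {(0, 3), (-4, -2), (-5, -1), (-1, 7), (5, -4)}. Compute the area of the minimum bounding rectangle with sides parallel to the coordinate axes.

x ranges over [-5, 5], width 10.
y ranges over [-4, 7], height 11.
Area = 10 × 11 = 110.

110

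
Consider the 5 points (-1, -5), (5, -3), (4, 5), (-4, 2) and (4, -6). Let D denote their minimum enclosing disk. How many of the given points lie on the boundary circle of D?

3

The minimum enclosing circle of a finite set is fixed by two of the points (as a diameter) or three (as a circumcircle).
The minimum enclosing circle is determined by three boundary points: (4, 5), (-4, 2), (4, -6).
Their circumcentre is (1.5, -0.5) with r² = 36.5.
The farthest remaining point (-1, -5) is at distance² 26.5 ≤ 36.5.
The points at distance exactly r from the centre are (4, 5), (-4, 2), (4, -6) — 3 points.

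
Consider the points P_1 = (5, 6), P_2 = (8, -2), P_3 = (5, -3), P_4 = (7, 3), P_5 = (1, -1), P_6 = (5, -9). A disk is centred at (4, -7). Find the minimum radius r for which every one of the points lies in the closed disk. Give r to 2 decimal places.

The required radius is the distance from (4, -7) to the farthest point.
Squared distances: 170, 41, 17, 109, 45, 5.
Maximum is 170, attained at P_1.
r = √170 ≈ 13.04.

13.04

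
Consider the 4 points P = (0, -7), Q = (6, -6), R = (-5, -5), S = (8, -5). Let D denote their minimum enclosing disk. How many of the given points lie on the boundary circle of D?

The minimum enclosing circle of a finite set is fixed by two of the points (as a diameter) or three (as a circumcircle).
The farthest pair is R–S with squared distance 169. The circle on this segment as diameter has centre (1.5, -5) and r² = 169/4 = 42.25.
Check P: distance² to centre = 6.25 ≤ 42.25, so it lies inside.
All remaining points lie in this disk, and no smaller disk contains both endpoints, so this is the minimum enclosing circle.
The points at distance exactly r from the centre are R, S — 2 points.

2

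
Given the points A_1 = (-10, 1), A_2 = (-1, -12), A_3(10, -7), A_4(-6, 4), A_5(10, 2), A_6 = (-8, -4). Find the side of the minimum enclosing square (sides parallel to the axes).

20

The bounding box has width 20 and height 16.
An axis-aligned square enclosing the set must have side ≥ max(width, height).
So the minimum side is max(20, 16) = 20.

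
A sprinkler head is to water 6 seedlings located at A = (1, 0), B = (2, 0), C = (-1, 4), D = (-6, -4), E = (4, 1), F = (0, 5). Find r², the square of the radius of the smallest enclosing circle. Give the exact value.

The minimum enclosing circle is determined by three boundary points: D, E, F.
Their circumcentre is (-1.5, -0.5) with r² = 32.5.
The farthest remaining point C is at distance² 20.5 ≤ 32.5.

32.5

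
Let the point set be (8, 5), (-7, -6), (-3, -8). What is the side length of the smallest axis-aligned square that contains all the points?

15

The bounding box has width 15 and height 13.
An axis-aligned square enclosing the set must have side ≥ max(width, height).
So the minimum side is max(15, 13) = 15.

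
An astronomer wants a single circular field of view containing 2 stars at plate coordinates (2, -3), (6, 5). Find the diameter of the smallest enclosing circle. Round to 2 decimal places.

The smallest circle enclosing two points has them as diameter endpoints.
Centre = midpoint = (4, 1); r² = |(2, -3)−(6, 5)|²/4 = 80/4 = 20.
Diameter = 2r = 2√20 ≈ 8.94.

8.94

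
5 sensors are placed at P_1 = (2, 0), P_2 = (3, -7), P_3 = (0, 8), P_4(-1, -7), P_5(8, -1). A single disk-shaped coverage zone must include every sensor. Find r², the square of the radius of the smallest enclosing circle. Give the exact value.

The minimum enclosing circle is determined by three boundary points: P_2, P_3, P_4.
Their circumcentre is (1, 0.4) with r² = 58.76.
The farthest remaining point P_5 is at distance² 50.96 ≤ 58.76.

58.76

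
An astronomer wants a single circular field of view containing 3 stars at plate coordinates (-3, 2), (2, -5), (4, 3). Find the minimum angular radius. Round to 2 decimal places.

4.64

Call the three points A, B, C in the order given.
Side lengths²: AB² = 74, AC² = 50, BC² = 68.
Since AB² = 74 < 68 + 50 = 118, the triangle is acute, so the smallest enclosing circle is the circumcircle.
Circumcentre = (25/27, -13/27), r² = 15725/729.
r = √(15725/729) ≈ 4.64.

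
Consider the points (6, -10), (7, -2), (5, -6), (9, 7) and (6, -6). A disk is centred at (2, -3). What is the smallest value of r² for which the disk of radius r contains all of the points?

149

The required radius is the distance from (2, -3) to the farthest point.
Squared distances: 65, 26, 18, 149, 25.
Maximum is 149, attained at (9, 7).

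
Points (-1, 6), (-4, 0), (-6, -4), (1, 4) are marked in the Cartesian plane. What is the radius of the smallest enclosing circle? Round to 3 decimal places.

5.590

By Welzl's lemma the MEC is supported by two points (diametrically opposite) or three points (on a circumcircle).
The farthest pair is (-1, 6)–(-6, -4) with squared distance 125. The circle on this segment as diameter has centre (-3.5, 1) and r² = 125/4 = 31.25.
Check (-4, 0): distance² to centre = 1.25 ≤ 31.25, so it lies inside.
All remaining points lie in this disk, and no smaller disk contains both endpoints, so this is the minimum enclosing circle.
r = √(31.25) ≈ 5.590.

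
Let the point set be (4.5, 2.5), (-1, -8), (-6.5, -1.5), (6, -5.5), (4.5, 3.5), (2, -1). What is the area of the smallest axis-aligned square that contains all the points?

The bounding box has width 12.5 and height 11.5.
An axis-aligned square enclosing the set must have side ≥ max(width, height).
So the minimum side is max(12.5, 11.5) = 12.5.
Area = 12.5² = 156.25.

156.25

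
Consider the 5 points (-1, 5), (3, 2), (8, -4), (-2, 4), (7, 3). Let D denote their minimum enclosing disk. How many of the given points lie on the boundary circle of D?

3

A smallest enclosing disk is always determined by at most three of the input points on its boundary.
The farthest pair is (8, -4)–(-2, 4) with squared distance 164. The circle on this segment as diameter has centre (3, 0) and r² = 164/4 = 41.
Check (-1, 5): distance² to centre = 41 ≤ 41, so it lies inside.
All remaining points lie in this disk, and no smaller disk contains both endpoints, so this is the minimum enclosing circle.
The points at distance exactly r from the centre are (-1, 5), (8, -4), (-2, 4) — 3 points.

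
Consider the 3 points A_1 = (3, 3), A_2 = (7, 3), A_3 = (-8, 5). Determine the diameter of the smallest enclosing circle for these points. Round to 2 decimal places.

Side lengths²: A_1A_2² = 16, A_1A_3² = 125, A_2A_3² = 229.
Since A_2A_3² = 229 ≥ 125 + 16 = 141, the angle opposite A_2A_3 is not acute, so the smallest enclosing circle has A_2A_3 as diameter.
Centre = midpoint of A_2A_3 = (-0.5, 4), r² = 229/4 = 57.25.
Diameter = 2r = 2√(57.25) ≈ 15.13.

15.13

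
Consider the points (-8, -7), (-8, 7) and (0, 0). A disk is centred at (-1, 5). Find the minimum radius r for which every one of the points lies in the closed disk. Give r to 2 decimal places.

13.89

The required radius is the distance from (-1, 5) to the farthest point.
Squared distances: 193, 53, 26.
Maximum is 193, attained at (-8, -7).
r = √193 ≈ 13.89.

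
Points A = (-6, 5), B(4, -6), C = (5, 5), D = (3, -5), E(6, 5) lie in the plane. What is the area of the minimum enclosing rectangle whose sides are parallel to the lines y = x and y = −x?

In coordinates u = x + y, v = x − y the rectangle is axis-aligned; the map (x,y)→(u,v) scales areas by 2.
u-values: -1, -2, 10, -2, 11; range = 11 − (-2) = 13.
v-values: -11, 10, 0, 8, 1; range = 10 − (-11) = 21.
Area = (13 × 21) / 2 = 136.5.

136.5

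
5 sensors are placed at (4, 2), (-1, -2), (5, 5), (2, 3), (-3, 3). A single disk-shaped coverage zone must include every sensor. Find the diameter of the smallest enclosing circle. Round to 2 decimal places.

9.30

By Welzl's lemma the MEC is supported by two points (diametrically opposite) or three points (on a circumcircle).
The minimum enclosing circle is determined by three boundary points: (-1, -2), (5, 5), (-3, 3).
Their circumcentre is (67/44, 21/11) with r² = 41905/1936.
The farthest remaining point (4, 2) is at distance² 11897/1936 ≤ 41905/1936.
Diameter = 2r = 2√(41905/1936) ≈ 9.30.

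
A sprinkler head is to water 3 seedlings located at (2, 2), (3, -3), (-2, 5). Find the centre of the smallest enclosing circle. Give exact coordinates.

Call the three points A, B, C in the order given.
Side lengths²: AB² = 26, AC² = 25, BC² = 89.
Since BC² = 89 ≥ 26 + 25 = 51, the angle opposite BC is not acute, so the smallest enclosing circle has BC as diameter.
Centre = midpoint of BC = (0.5, 1), r² = 89/4 = 22.25.
Centre = (0.5, 1).

(0.5, 1)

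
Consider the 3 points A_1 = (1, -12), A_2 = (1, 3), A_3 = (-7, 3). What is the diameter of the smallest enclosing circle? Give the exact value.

Side lengths²: A_1A_2² = 225, A_1A_3² = 289, A_2A_3² = 64.
Since A_1A_3² = 289 ≥ 225 + 64 = 289, the angle opposite A_1A_3 is not acute, so the smallest enclosing circle has A_1A_3 as diameter.
Centre = midpoint of A_1A_3 = (-3, -4.5), r² = 289/4 = 72.25.
Diameter = 2r = 2√(72.25) = 17.

17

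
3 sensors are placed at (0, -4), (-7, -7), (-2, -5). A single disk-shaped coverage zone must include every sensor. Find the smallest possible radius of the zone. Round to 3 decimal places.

Call the three points A, B, C in the order given.
Side lengths²: AB² = 58, AC² = 5, BC² = 29.
Since AB² = 58 ≥ 29 + 5 = 34, the angle opposite AB is not acute, so the smallest enclosing circle has AB as diameter.
Centre = midpoint of AB = (-3.5, -5.5), r² = 58/4 = 14.5.
r = √(14.5) ≈ 3.808.

3.808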